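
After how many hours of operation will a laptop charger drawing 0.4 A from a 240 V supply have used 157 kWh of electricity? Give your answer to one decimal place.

Power = 0.4 A × 240 V = 96 W = 0.096 kW
Hours = 157 kWh ÷ 0.096 kW = 1635.4 h

1635.4 h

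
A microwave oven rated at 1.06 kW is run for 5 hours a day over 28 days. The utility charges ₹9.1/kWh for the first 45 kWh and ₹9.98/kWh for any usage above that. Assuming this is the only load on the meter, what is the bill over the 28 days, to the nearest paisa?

Runtime = 5 h/day × 28 days = 140 h
Energy = 1.06 kW × 140 h = 148.4 kWh
Tier 1 (0–45 kWh): 45 × ₹9.1 = ₹409.5
Above 45 kWh: 103.4 × ₹9.98 = ₹1031.932
Bill = ₹1441.43

₹1441.43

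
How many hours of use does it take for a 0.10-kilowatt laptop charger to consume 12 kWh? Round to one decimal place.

Hours = 12 kWh ÷ 0.1 kW = 120.0 h

120.0 h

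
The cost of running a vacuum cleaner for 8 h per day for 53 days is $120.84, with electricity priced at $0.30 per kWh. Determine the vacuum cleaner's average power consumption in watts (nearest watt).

Energy = $120.84 ÷ $0.30/kWh = 402.8 kWh
Runtime = 8 h/day × 53 days = 424 h
Power = 402.8 kWh ÷ 424 h = 0.95 kW = 950 W

950 W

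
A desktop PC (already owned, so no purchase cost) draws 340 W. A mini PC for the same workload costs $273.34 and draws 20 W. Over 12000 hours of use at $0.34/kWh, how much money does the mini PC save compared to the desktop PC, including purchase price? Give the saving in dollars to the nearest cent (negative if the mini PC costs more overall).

desktop PC: $0.00 + (340/1000) kW × 12000 h × $0.34 = $0.00 + $1387.2 = $1387.2
mini PC: $273.34 + (20/1000) kW × 12000 h × $0.34 = $273.34 + $81.6 = $354.94
Saving = $1387.2 − $354.94 = $1032.26

$1032.26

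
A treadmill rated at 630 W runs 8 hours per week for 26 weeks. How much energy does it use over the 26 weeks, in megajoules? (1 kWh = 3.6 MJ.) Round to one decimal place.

471.7 MJ

Runtime = 8 h/week × 26 weeks = 208 h
Energy = 0.63 kW × 208 h = 131.04 kWh
= 131.04 × 3.6 MJ = 471.7 MJ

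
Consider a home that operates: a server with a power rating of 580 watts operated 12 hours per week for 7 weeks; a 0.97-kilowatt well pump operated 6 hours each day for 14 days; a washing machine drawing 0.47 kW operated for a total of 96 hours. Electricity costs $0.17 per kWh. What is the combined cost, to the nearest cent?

server: Runtime = 12 h/week × 7 weeks = 84 h
server: 0.58 kW × 84 h = 48.72 kWh
well pump: Runtime = 6 h/day × 14 days = 84 h
well pump: 0.97 kW × 84 h = 81.48 kWh
washing machine: 0.47 kW × 96 h = 45.12 kWh
Total energy = 175.32 kWh
Cost = 175.32 × $0.17 = $29.80

$29.80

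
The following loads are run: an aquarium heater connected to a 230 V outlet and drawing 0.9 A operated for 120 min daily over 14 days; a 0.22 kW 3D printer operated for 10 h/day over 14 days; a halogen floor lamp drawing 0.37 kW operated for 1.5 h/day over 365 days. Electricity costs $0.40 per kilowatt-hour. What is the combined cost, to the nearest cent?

aquarium heater: Power = 0.9 A × 230 V = 207 W = 0.207 kW
aquarium heater: Runtime = 120 min × 14 = 1680 min = 28 h
aquarium heater: 0.207 kW × 28 h = 5.796 kWh
3D printer: Runtime = 10 h/day × 14 days = 140 h
3D printer: 0.22 kW × 140 h = 30.8 kWh
halogen floor lamp: Runtime = 1.5 h/day × 365 days = 547.5 h
halogen floor lamp: 0.37 kW × 547.5 h = 202.575 kWh
Total energy = 239.171 kWh
Cost = 239.171 × $0.40 = $95.67

$95.67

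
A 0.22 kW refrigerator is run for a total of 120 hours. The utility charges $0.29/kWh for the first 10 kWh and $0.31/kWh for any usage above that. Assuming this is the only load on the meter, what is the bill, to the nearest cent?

Energy = 0.22 kW × 120 h = 26.4 kWh
Tier 1 (0–10 kWh): 10 × $0.29 = $2.9
Above 10 kWh: 16.4 × $0.31 = $5.084
Bill = $7.98

$7.98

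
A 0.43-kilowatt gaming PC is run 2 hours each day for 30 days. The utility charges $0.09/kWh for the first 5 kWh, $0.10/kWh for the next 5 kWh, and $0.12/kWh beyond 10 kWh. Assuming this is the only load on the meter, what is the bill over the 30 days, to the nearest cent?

Runtime = 2 h/day × 30 days = 60 h
Energy = 0.43 kW × 60 h = 25.8 kWh
Tier 1 (0–5 kWh): 5 × $0.09 = $0.45
Tier 2 (5–10 kWh): 5 × $0.10 = $0.5
Above 10 kWh: 15.8 × $0.12 = $1.896
Bill = $2.85

$2.85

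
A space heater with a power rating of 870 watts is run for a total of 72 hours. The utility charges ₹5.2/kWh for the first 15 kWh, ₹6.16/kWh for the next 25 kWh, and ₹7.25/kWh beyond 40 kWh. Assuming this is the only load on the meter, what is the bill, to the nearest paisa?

₹396.14

Energy = 0.87 kW × 72 h = 62.64 kWh
Tier 1 (0–15 kWh): 15 × ₹5.2 = ₹78
Tier 2 (15–40 kWh): 25 × ₹6.16 = ₹154
Above 40 kWh: 22.64 × ₹7.25 = ₹164.14
Bill = ₹396.14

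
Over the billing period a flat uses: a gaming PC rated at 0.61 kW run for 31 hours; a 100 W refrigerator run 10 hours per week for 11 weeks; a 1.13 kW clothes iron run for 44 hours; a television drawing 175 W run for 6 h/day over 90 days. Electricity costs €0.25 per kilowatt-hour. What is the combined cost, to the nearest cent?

gaming PC: 0.61 kW × 31 h = 18.91 kWh
refrigerator: Runtime = 10 h/week × 11 weeks = 110 h
refrigerator: 0.1 kW × 110 h = 11 kWh
clothes iron: 1.13 kW × 44 h = 49.72 kWh
television: Runtime = 6 h/day × 90 days = 540 h
television: 0.175 kW × 540 h = 94.5 kWh
Total energy = 174.13 kWh
Cost = 174.13 × €0.25 = €43.53

€43.53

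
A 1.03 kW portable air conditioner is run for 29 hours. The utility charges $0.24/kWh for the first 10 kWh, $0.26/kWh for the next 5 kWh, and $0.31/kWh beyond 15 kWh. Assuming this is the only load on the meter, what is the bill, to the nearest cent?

Energy = 1.03 kW × 29 h = 29.87 kWh
Tier 1 (0–10 kWh): 10 × $0.24 = $2.4
Tier 2 (10–15 kWh): 5 × $0.26 = $1.3
Above 15 kWh: 14.87 × $0.31 = $4.6097
Bill = $8.31

$8.31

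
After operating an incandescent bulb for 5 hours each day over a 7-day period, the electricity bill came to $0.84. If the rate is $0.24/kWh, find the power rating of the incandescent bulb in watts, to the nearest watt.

Energy = $0.84 ÷ $0.24/kWh = 3.5 kWh
Runtime = 5 h/day × 7 days = 35 h
Power = 3.5 kWh ÷ 35 h = 0.1 kW = 100 W

100 W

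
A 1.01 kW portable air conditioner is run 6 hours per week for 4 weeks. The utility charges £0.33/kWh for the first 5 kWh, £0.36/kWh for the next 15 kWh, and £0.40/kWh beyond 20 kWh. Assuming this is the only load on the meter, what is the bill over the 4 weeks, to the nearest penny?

£8.75

Runtime = 6 h/week × 4 weeks = 24 h
Energy = 1.01 kW × 24 h = 24.24 kWh
Tier 1 (0–5 kWh): 5 × £0.33 = £1.65
Tier 2 (5–20 kWh): 15 × £0.36 = £5.4
Above 20 kWh: 4.24 × £0.40 = £1.696
Bill = £8.75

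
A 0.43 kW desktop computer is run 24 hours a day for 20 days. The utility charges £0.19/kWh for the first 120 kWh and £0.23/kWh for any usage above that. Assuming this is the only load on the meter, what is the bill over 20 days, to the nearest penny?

Runtime = 24 h × 20 = 480 h
Energy = 0.43 kW × 480 h = 206.4 kWh
Tier 1 (0–120 kWh): 120 × £0.19 = £22.8
Above 120 kWh: 86.4 × £0.23 = £19.872
Bill = £42.67

£42.67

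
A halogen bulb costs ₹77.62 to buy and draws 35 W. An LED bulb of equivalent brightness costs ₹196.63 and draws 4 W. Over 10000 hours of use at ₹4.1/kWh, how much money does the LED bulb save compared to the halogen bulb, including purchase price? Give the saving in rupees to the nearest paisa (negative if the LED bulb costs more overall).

halogen bulb: ₹77.62 + (35/1000) kW × 10000 h × ₹4.1 = ₹77.62 + ₹1435 = ₹1512.62
LED bulb: ₹196.63 + (4/1000) kW × 10000 h × ₹4.1 = ₹196.63 + ₹164 = ₹360.63
Saving = ₹1512.62 − ₹360.63 = ₹1151.99

₹1151.99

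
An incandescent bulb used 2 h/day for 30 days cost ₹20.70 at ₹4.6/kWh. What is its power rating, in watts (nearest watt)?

75 W

Energy = ₹20.70 ÷ ₹4.6/kWh = 4.5 kWh
Runtime = 2 h/day × 30 days = 60 h
Power = 4.5 kWh ÷ 60 h = 0.075 kW = 75 W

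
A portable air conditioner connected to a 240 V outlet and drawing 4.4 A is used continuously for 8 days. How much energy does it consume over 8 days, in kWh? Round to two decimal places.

202.75 kWh

Power = 4.4 A × 240 V = 1056 W = 1.056 kW
Runtime = 24 h × 8 = 192 h
Energy = 1.056 kW × 192 h = 202.752 kWh ≈ 202.75 kWh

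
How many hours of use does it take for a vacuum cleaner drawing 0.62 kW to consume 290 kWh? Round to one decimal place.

Hours = 290 kWh ÷ 0.62 kW = 467.7 h

467.7 h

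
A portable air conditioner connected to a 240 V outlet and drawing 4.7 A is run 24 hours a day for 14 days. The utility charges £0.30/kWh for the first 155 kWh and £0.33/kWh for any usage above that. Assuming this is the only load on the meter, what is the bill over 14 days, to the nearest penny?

£120.42

Power = 4.7 A × 240 V = 1128 W = 1.128 kW
Runtime = 24 h × 14 = 336 h
Energy = 1.128 kW × 336 h = 379.008 kWh
Tier 1 (0–155 kWh): 155 × £0.30 = £46.5
Above 155 kWh: 224.008 × £0.33 = £73.92264
Bill = £120.42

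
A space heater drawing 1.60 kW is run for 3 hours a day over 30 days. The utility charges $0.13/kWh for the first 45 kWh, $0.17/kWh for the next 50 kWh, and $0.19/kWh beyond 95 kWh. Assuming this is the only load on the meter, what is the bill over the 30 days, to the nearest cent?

Runtime = 3 h/day × 30 days = 90 h
Energy = 1.6 kW × 90 h = 144 kWh
Tier 1 (0–45 kWh): 45 × $0.13 = $5.85
Tier 2 (45–95 kWh): 50 × $0.17 = $8.5
Above 95 kWh: 49 × $0.19 = $9.31
Bill = $23.66

$23.66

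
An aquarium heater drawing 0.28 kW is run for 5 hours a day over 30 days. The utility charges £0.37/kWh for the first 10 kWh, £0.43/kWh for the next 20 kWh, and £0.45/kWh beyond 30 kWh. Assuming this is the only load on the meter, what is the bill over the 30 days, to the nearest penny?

Runtime = 5 h/day × 30 days = 150 h
Energy = 0.28 kW × 150 h = 42 kWh
Tier 1 (0–10 kWh): 10 × £0.37 = £3.7
Tier 2 (10–30 kWh): 20 × £0.43 = £8.6
Above 30 kWh: 12 × £0.45 = £5.4
Bill = £17.70

£17.70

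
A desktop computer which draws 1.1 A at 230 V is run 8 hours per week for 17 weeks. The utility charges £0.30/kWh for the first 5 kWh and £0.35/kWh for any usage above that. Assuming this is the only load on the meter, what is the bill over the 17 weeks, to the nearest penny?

£11.79

Power = 1.1 A × 230 V = 253 W = 0.253 kW
Runtime = 8 h/week × 17 weeks = 136 h
Energy = 0.253 kW × 136 h = 34.408 kWh
Tier 1 (0–5 kWh): 5 × £0.30 = £1.5
Above 5 kWh: 29.408 × £0.35 = £10.2928
Bill = £11.79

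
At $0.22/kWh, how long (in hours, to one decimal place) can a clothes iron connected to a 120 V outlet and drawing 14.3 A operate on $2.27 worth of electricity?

Power = 14.3 A × 120 V = 1716 W = 1.716 kW
Energy available = $2.27 ÷ $0.22/kWh = 10.3182 kWh
Hours = 10.3182 kWh ÷ 1.716 kW = 6.0 h

6.0 h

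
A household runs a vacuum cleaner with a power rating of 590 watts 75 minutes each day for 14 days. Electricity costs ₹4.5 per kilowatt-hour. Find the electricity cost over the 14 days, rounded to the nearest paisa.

Runtime = 75 min × 14 = 1050 min = 17.5 h
Energy = 0.59 kW × 17.5 h = 10.325 kWh
Cost = 10.325 kWh × ₹4.5/kWh = ₹46.46

₹46.46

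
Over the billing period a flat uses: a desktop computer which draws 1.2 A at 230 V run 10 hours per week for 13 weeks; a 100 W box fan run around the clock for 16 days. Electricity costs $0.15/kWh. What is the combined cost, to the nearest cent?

$11.14

desktop computer: Power = 1.2 A × 230 V = 276 W = 0.276 kW
desktop computer: Runtime = 10 h/week × 13 weeks = 130 h
desktop computer: 0.276 kW × 130 h = 35.88 kWh
box fan: Runtime = 24 h × 16 = 384 h
box fan: 0.1 kW × 384 h = 38.4 kWh
Total energy = 74.28 kWh
Cost = 74.28 × $0.15 = $11.14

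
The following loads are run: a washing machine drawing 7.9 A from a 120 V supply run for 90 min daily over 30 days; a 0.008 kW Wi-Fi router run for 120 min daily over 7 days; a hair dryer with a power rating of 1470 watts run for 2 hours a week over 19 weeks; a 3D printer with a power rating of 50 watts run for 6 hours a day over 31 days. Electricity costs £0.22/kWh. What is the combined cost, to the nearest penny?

£23.75

washing machine: Power = 7.9 A × 120 V = 948 W = 0.948 kW
washing machine: Runtime = 90 min × 30 = 2700 min = 45 h
washing machine: 0.948 kW × 45 h = 42.66 kWh
Wi-Fi router: Runtime = 120 min × 7 = 840 min = 14 h
Wi-Fi router: 0.008 kW × 14 h = 0.112 kWh
hair dryer: Runtime = 2 h/week × 19 weeks = 38 h
hair dryer: 1.47 kW × 38 h = 55.86 kWh
3D printer: Runtime = 6 h/day × 31 days = 186 h
3D printer: 0.05 kW × 186 h = 9.3 kWh
Total energy = 107.932 kWh
Cost = 107.932 × £0.22 = £23.75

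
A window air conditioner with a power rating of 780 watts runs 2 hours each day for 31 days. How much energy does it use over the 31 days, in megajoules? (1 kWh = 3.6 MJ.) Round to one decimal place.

174.1 MJ

Runtime = 2 h/day × 31 days = 62 h
Energy = 0.78 kW × 62 h = 48.36 kWh
= 48.36 × 3.6 MJ = 174.1 MJ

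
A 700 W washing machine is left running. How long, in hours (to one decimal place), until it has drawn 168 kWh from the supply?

Hours = 168 kWh ÷ 0.7 kW = 240.0 h

240.0 h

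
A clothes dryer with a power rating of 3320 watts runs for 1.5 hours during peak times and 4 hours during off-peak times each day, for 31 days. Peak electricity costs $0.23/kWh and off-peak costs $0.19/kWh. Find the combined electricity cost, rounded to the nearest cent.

Peak energy = 3.32 kW × 1.5 h × 31 = 154.38 kWh
Off-peak energy = 3.32 kW × 4 h × 31 = 411.68 kWh
Cost = 154.38 × $0.23 + 411.68 × $0.19 = $35.5074 + $78.2192 = $113.73

$113.73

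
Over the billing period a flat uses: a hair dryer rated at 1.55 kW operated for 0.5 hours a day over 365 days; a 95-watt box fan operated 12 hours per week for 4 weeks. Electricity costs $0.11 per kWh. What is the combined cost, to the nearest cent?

$31.62

hair dryer: Runtime = 0.5 h/day × 365 days = 182.5 h
hair dryer: 1.55 kW × 182.5 h = 282.875 kWh
box fan: Runtime = 12 h/week × 4 weeks = 48 h
box fan: 0.095 kW × 48 h = 4.56 kWh
Total energy = 287.435 kWh
Cost = 287.435 × $0.11 = $31.62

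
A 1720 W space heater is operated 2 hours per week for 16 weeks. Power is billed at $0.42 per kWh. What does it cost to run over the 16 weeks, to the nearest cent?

Runtime = 2 h/week × 16 weeks = 32 h
Energy = 1.72 kW × 32 h = 55.04 kWh
Cost = 55.04 kWh × $0.42/kWh = $23.12

$23.12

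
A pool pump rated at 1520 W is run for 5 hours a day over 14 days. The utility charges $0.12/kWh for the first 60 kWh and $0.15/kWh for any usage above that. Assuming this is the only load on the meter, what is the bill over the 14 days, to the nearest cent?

$14.16

Runtime = 5 h/day × 14 days = 70 h
Energy = 1.52 kW × 70 h = 106.4 kWh
Tier 1 (0–60 kWh): 60 × $0.12 = $7.2
Above 60 kWh: 46.4 × $0.15 = $6.96
Bill = $14.16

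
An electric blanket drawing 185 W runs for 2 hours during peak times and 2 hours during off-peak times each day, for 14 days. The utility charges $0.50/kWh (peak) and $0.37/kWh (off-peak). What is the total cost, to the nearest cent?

Peak energy = 0.185 kW × 2 h × 14 = 5.18 kWh
Off-peak energy = 0.185 kW × 2 h × 14 = 5.18 kWh
Cost = 5.18 × $0.50 + 5.18 × $0.37 = $2.59 + $1.9166 = $4.51

$4.51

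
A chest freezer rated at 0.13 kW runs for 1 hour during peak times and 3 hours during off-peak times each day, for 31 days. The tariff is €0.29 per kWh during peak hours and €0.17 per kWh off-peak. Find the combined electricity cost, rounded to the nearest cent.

Peak energy = 0.13 kW × 1 h × 31 = 4.03 kWh
Off-peak energy = 0.13 kW × 3 h × 31 = 12.09 kWh
Cost = 4.03 × €0.29 + 12.09 × €0.17 = €1.1687 + €2.0553 = €3.22

€3.22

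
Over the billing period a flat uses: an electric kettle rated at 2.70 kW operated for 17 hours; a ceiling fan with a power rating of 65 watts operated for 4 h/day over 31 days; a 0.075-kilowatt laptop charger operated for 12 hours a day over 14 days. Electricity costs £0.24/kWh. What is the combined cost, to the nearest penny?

£15.97

electric kettle: 2.7 kW × 17 h = 45.9 kWh
ceiling fan: Runtime = 4 h/day × 31 days = 124 h
ceiling fan: 0.065 kW × 124 h = 8.06 kWh
laptop charger: Runtime = 12 h/day × 14 days = 168 h
laptop charger: 0.075 kW × 168 h = 12.6 kWh
Total energy = 66.56 kWh
Cost = 66.56 × £0.24 = £15.97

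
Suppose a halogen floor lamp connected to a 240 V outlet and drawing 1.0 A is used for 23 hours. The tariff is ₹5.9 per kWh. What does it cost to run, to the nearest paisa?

Power = 1.0 A × 240 V = 240 W = 0.24 kW
Energy = 0.24 kW × 23 h = 5.52 kWh
Cost = 5.52 kWh × ₹5.9/kWh = ₹32.57

₹32.57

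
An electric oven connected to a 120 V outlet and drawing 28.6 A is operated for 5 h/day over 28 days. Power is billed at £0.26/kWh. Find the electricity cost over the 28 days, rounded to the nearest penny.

£124.92

Power = 28.6 A × 120 V = 3432 W = 3.432 kW
Runtime = 5 h/day × 28 days = 140 h
Energy = 3.432 kW × 140 h = 480.48 kWh
Cost = 480.48 kWh × £0.26/kWh = £124.92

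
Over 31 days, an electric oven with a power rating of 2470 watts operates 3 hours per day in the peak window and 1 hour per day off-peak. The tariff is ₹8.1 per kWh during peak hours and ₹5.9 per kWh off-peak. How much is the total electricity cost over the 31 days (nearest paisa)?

Peak energy = 2.47 kW × 3 h × 31 = 229.71 kWh
Off-peak energy = 2.47 kW × 1 h × 31 = 76.57 kWh
Cost = 229.71 × ₹8.1 + 76.57 × ₹5.9 = ₹1860.651 + ₹451.763 = ₹2312.41

₹2312.41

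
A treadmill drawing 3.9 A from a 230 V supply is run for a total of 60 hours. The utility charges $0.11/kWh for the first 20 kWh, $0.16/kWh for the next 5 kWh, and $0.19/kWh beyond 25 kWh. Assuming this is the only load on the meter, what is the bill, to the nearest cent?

Power = 3.9 A × 230 V = 897 W = 0.897 kW
Energy = 0.897 kW × 60 h = 53.82 kWh
Tier 1 (0–20 kWh): 20 × $0.11 = $2.2
Tier 2 (20–25 kWh): 5 × $0.16 = $0.8
Above 25 kWh: 28.82 × $0.19 = $5.4758
Bill = $8.48

$8.48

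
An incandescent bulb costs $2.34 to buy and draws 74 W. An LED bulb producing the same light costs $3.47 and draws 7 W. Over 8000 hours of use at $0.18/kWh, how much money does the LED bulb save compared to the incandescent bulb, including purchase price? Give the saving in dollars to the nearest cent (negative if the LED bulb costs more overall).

$95.35

incandescent bulb: $2.34 + (74/1000) kW × 8000 h × $0.18 = $2.34 + $106.56 = $108.9
LED bulb: $3.47 + (7/1000) kW × 8000 h × $0.18 = $3.47 + $10.08 = $13.55
Saving = $108.9 − $13.55 = $95.35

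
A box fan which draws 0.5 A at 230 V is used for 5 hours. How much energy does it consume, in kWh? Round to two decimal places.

0.58 kWh

Power = 0.5 A × 230 V = 115 W = 0.115 kW
Energy = 0.115 kW × 5 h = 0.575 kWh ≈ 0.58 kWh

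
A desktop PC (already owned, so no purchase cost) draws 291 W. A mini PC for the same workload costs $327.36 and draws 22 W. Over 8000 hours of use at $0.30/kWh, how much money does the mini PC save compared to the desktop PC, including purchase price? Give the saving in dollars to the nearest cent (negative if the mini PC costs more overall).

desktop PC: $0.00 + (291/1000) kW × 8000 h × $0.30 = $0.00 + $698.4 = $698.4
mini PC: $327.36 + (22/1000) kW × 8000 h × $0.30 = $327.36 + $52.8 = $380.16
Saving = $698.4 − $380.16 = $318.24

$318.24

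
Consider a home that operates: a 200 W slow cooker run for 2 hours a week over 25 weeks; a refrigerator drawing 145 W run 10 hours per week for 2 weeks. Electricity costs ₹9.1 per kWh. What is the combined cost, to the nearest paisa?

₹117.39

slow cooker: Runtime = 2 h/week × 25 weeks = 50 h
slow cooker: 0.2 kW × 50 h = 10 kWh
refrigerator: Runtime = 10 h/week × 2 weeks = 20 h
refrigerator: 0.145 kW × 20 h = 2.9 kWh
Total energy = 12.9 kWh
Cost = 12.9 × ₹9.1 = ₹117.39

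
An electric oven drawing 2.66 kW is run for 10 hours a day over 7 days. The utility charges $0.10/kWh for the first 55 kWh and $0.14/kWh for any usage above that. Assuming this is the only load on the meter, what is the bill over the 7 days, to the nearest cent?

Runtime = 10 h/day × 7 days = 70 h
Energy = 2.66 kW × 70 h = 186.2 kWh
Tier 1 (0–55 kWh): 55 × $0.10 = $5.5
Above 55 kWh: 131.2 × $0.14 = $18.368
Bill = $23.87

$23.87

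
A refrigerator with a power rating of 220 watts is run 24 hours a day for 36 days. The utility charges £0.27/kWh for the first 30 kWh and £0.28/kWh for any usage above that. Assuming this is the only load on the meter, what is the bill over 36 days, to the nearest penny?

Runtime = 24 h × 36 = 864 h
Energy = 0.22 kW × 864 h = 190.08 kWh
Tier 1 (0–30 kWh): 30 × £0.27 = £8.1
Above 30 kWh: 160.08 × £0.28 = £44.8224
Bill = £52.92

£52.92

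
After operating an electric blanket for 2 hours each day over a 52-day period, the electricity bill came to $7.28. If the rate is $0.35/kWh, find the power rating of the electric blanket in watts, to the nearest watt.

200 W

Energy = $7.28 ÷ $0.35/kWh = 20.8 kWh
Runtime = 2 h/day × 52 days = 104 h
Power = 20.8 kWh ÷ 104 h = 0.2 kW = 200 W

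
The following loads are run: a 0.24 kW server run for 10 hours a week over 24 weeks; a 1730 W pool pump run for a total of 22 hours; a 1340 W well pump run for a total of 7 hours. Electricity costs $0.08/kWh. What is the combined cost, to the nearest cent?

$8.40

server: Runtime = 10 h/week × 24 weeks = 240 h
server: 0.24 kW × 240 h = 57.6 kWh
pool pump: 1.73 kW × 22 h = 38.06 kWh
well pump: 1.34 kW × 7 h = 9.38 kWh
Total energy = 105.04 kWh
Cost = 105.04 × $0.08 = $8.40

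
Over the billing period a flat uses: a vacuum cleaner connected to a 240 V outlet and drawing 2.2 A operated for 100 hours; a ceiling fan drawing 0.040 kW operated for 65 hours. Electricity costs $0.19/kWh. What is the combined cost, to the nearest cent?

vacuum cleaner: Power = 2.2 A × 240 V = 528 W = 0.528 kW
vacuum cleaner: 0.528 kW × 100 h = 52.8 kWh
ceiling fan: 0.04 kW × 65 h = 2.6 kWh
Total energy = 55.4 kWh
Cost = 55.4 × $0.19 = $10.53

$10.53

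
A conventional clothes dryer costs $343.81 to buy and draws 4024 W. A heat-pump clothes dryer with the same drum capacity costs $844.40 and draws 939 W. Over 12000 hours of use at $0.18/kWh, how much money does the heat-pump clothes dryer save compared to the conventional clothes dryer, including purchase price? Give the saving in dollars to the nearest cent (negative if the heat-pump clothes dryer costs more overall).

$6163.01

conventional clothes dryer: $343.81 + (4024/1000) kW × 12000 h × $0.18 = $343.81 + $8691.84 = $9035.65
heat-pump clothes dryer: $844.40 + (939/1000) kW × 12000 h × $0.18 = $844.40 + $2028.24 = $2872.64
Saving = $9035.65 − $2872.64 = $6163.01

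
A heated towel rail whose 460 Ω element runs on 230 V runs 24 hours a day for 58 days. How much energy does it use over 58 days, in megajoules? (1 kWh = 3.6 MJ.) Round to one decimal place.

576.3 MJ

Power = V²/R = 230²/460 = 115 W = 0.115 kW
Runtime = 24 h × 58 = 1392 h
Energy = 0.115 kW × 1392 h = 160.08 kWh
= 160.08 × 3.6 MJ = 576.3 MJ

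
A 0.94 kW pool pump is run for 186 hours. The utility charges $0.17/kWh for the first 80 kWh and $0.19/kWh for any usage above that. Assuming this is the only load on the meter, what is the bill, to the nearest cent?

$31.62

Energy = 0.94 kW × 186 h = 174.84 kWh
Tier 1 (0–80 kWh): 80 × $0.17 = $13.6
Above 80 kWh: 94.84 × $0.19 = $18.0196
Bill = $31.62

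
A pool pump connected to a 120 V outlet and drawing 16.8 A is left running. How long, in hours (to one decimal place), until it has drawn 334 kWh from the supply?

Power = 16.8 A × 120 V = 2016 W = 2.016 kW
Hours = 334 kWh ÷ 2.016 kW = 165.7 h

165.7 h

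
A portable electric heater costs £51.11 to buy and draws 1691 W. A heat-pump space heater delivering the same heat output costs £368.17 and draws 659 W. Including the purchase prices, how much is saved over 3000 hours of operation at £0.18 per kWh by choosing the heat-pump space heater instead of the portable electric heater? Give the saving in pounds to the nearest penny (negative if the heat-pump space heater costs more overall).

portable electric heater: £51.11 + (1691/1000) kW × 3000 h × £0.18 = £51.11 + £913.14 = £964.25
heat-pump space heater: £368.17 + (659/1000) kW × 3000 h × £0.18 = £368.17 + £355.86 = £724.03
Saving = £964.25 − £724.03 = £240.22

£240.22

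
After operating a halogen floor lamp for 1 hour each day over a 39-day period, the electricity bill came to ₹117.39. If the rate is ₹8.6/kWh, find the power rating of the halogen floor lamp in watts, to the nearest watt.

350 W

Energy = ₹117.39 ÷ ₹8.6/kWh = 13.65 kWh
Runtime = 1 h/day × 39 days = 39 h
Power = 13.65 kWh ÷ 39 h = 0.35 kW = 350 W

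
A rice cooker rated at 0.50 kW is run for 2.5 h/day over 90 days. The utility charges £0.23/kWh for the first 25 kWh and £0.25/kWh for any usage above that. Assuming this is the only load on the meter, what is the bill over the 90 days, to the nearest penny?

Runtime = 2.5 h/day × 90 days = 225 h
Energy = 0.5 kW × 225 h = 112.5 kWh
Tier 1 (0–25 kWh): 25 × £0.23 = £5.75
Above 25 kWh: 87.5 × £0.25 = £21.875
Bill = £27.63

£27.63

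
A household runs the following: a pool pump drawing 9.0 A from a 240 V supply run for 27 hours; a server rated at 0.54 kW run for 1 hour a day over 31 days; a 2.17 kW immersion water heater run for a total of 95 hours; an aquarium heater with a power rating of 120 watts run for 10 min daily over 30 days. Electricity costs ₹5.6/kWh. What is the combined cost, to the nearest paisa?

pool pump: Power = 9.0 A × 240 V = 2160 W = 2.16 kW
pool pump: 2.16 kW × 27 h = 58.32 kWh
server: Runtime = 1 h/day × 31 days = 31 h
server: 0.54 kW × 31 h = 16.74 kWh
immersion water heater: 2.17 kW × 95 h = 206.15 kWh
aquarium heater: Runtime = 10 min × 30 = 300 min = 5 h
aquarium heater: 0.12 kW × 5 h = 0.6 kWh
Total energy = 281.81 kWh
Cost = 281.81 × ₹5.6 = ₹1578.14

₹1578.14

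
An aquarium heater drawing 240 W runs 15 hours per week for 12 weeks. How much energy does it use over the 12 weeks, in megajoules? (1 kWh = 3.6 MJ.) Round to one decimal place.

Runtime = 15 h/week × 12 weeks = 180 h
Energy = 0.24 kW × 180 h = 43.2 kWh
= 43.2 × 3.6 MJ = 155.5 MJ

155.5 MJ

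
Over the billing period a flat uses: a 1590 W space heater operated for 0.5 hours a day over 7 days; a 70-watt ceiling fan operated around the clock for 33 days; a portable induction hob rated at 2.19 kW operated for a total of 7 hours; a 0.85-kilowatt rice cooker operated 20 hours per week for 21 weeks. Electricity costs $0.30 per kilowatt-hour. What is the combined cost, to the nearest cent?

space heater: Runtime = 0.5 h/day × 7 days = 3.5 h
space heater: 1.59 kW × 3.5 h = 5.565 kWh
ceiling fan: Runtime = 24 h × 33 = 792 h
ceiling fan: 0.07 kW × 792 h = 55.44 kWh
portable induction hob: 2.19 kW × 7 h = 15.33 kWh
rice cooker: Runtime = 20 h/week × 21 weeks = 420 h
rice cooker: 0.85 kW × 420 h = 357 kWh
Total energy = 433.335 kWh
Cost = 433.335 × $0.30 = $130.00

$130.00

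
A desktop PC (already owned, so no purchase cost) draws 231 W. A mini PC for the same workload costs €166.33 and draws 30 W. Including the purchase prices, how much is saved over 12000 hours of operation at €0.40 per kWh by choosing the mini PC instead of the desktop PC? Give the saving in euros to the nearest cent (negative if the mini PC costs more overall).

desktop PC: €0.00 + (231/1000) kW × 12000 h × €0.40 = €0.00 + €1108.8 = €1108.8
mini PC: €166.33 + (30/1000) kW × 12000 h × €0.40 = €166.33 + €144 = €310.33
Saving = €1108.8 − €310.33 = €798.47

€798.47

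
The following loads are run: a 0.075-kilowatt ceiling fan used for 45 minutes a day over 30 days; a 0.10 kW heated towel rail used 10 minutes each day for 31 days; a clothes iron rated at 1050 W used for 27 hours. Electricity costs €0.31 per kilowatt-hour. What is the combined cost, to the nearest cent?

ceiling fan: Runtime = 45 min × 30 = 1350 min = 22.5 h
ceiling fan: 0.075 kW × 22.5 h = 1.6875 kWh
heated towel rail: Runtime = 10 min × 31 = 310 min = 5.166666… h
heated towel rail: 0.1 kW × 5.166666… h = 0.516666… kWh
clothes iron: 1.05 kW × 27 h = 28.35 kWh
Total energy = 30.554166… kWh
Cost = 30.554166… × €0.31 = €9.47

€9.47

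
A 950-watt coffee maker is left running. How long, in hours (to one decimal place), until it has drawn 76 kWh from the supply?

Hours = 76 kWh ÷ 0.95 kW = 80.0 h

80.0 h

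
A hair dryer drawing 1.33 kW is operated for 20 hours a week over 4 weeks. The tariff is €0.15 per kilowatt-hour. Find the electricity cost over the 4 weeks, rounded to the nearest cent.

Runtime = 20 h/week × 4 weeks = 80 h
Energy = 1.33 kW × 80 h = 106.4 kWh
Cost = 106.4 kWh × €0.15/kWh = €15.96

€15.96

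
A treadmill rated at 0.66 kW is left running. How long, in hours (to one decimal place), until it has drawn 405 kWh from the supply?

Hours = 405 kWh ÷ 0.66 kW = 613.6 h

613.6 h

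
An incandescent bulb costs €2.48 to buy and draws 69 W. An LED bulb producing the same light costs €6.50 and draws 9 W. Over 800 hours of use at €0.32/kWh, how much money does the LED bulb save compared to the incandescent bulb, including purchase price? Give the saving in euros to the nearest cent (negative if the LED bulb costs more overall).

€11.34

incandescent bulb: €2.48 + (69/1000) kW × 800 h × €0.32 = €2.48 + €17.664 = €20.144
LED bulb: €6.50 + (9/1000) kW × 800 h × €0.32 = €6.50 + €2.304 = €8.804
Saving = €20.144 − €8.804 = €11.34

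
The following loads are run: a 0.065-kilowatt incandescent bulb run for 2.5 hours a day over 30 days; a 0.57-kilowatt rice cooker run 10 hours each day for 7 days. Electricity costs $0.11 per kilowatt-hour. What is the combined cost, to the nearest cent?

$4.93

incandescent bulb: Runtime = 2.5 h/day × 30 days = 75 h
incandescent bulb: 0.065 kW × 75 h = 4.875 kWh
rice cooker: Runtime = 10 h/day × 7 days = 70 h
rice cooker: 0.57 kW × 70 h = 39.9 kWh
Total energy = 44.775 kWh
Cost = 44.775 × $0.11 = $4.93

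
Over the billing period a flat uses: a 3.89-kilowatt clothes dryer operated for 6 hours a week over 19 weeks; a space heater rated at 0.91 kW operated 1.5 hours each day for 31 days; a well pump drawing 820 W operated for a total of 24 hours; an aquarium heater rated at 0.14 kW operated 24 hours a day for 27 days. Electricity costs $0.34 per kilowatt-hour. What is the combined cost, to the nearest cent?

clothes dryer: Runtime = 6 h/week × 19 weeks = 114 h
clothes dryer: 3.89 kW × 114 h = 443.46 kWh
space heater: Runtime = 1.5 h/day × 31 days = 46.5 h
space heater: 0.91 kW × 46.5 h = 42.315 kWh
well pump: 0.82 kW × 24 h = 19.68 kWh
aquarium heater: Runtime = 24 h × 27 = 648 h
aquarium heater: 0.14 kW × 648 h = 90.72 kWh
Total energy = 596.175 kWh
Cost = 596.175 × $0.34 = $202.70

$202.70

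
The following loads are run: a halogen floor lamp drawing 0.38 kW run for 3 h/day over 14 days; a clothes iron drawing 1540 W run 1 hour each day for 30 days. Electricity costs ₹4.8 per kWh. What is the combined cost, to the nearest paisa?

halogen floor lamp: Runtime = 3 h/day × 14 days = 42 h
halogen floor lamp: 0.38 kW × 42 h = 15.96 kWh
clothes iron: Runtime = 1 h/day × 30 days = 30 h
clothes iron: 1.54 kW × 30 h = 46.2 kWh
Total energy = 62.16 kWh
Cost = 62.16 × ₹4.8 = ₹298.37

₹298.37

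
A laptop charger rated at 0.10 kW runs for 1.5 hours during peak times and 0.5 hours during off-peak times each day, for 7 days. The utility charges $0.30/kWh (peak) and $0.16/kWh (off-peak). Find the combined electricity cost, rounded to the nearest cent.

$0.37

Peak energy = 0.1 kW × 1.5 h × 7 = 1.05 kWh
Off-peak energy = 0.1 kW × 0.5 h × 7 = 0.35 kWh
Cost = 1.05 × $0.30 + 0.35 × $0.16 = $0.315 + $0.056 = $0.37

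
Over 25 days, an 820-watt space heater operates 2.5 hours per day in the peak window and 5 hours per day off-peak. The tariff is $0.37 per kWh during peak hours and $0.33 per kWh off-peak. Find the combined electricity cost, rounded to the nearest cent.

Peak energy = 0.82 kW × 2.5 h × 25 = 51.25 kWh
Off-peak energy = 0.82 kW × 5 h × 25 = 102.5 kWh
Cost = 51.25 × $0.37 + 102.5 × $0.33 = $18.9625 + $33.825 = $52.79

$52.79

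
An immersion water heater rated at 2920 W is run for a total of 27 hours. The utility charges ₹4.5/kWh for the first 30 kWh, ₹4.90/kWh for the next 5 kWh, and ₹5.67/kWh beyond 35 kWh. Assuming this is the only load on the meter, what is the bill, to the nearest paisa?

₹408.07

Energy = 2.92 kW × 27 h = 78.84 kWh
Tier 1 (0–30 kWh): 30 × ₹4.5 = ₹135
Tier 2 (30–35 kWh): 5 × ₹4.90 = ₹24.5
Above 35 kWh: 43.84 × ₹5.67 = ₹248.5728
Bill = ₹408.07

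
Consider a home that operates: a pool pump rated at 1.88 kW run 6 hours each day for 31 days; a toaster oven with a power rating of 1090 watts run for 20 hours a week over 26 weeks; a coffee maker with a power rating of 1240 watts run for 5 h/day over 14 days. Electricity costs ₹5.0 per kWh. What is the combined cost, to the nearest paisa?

₹5016.40

pool pump: Runtime = 6 h/day × 31 days = 186 h
pool pump: 1.88 kW × 186 h = 349.68 kWh
toaster oven: Runtime = 20 h/week × 26 weeks = 520 h
toaster oven: 1.09 kW × 520 h = 566.8 kWh
coffee maker: Runtime = 5 h/day × 14 days = 70 h
coffee maker: 1.24 kW × 70 h = 86.8 kWh
Total energy = 1003.28 kWh
Cost = 1003.28 × ₹5.0 = ₹5016.40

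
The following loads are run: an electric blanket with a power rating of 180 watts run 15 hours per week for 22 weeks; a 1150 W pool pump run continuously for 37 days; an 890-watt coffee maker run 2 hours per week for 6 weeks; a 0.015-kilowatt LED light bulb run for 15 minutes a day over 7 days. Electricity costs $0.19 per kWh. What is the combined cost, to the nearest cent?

electric blanket: Runtime = 15 h/week × 22 weeks = 330 h
electric blanket: 0.18 kW × 330 h = 59.4 kWh
pool pump: Runtime = 24 h × 37 = 888 h
pool pump: 1.15 kW × 888 h = 1021.2 kWh
coffee maker: Runtime = 2 h/week × 6 weeks = 12 h
coffee maker: 0.89 kW × 12 h = 10.68 kWh
LED light bulb: Runtime = 15 min × 7 = 105 min = 1.75 h
LED light bulb: 0.015 kW × 1.75 h = 0.02625 kWh
Total energy = 1091.30625 kWh
Cost = 1091.30625 × $0.19 = $207.35

$207.35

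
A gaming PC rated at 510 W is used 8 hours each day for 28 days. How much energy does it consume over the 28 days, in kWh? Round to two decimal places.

Runtime = 8 h/day × 28 days = 224 h
Energy = 0.51 kW × 224 h = 114.24 kWh

114.24 kWh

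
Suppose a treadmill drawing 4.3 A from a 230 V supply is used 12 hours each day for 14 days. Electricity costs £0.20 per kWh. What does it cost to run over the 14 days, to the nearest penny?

£33.23

Power = 4.3 A × 230 V = 989 W = 0.989 kW
Runtime = 12 h/day × 14 days = 168 h
Energy = 0.989 kW × 168 h = 166.152 kWh
Cost = 166.152 kWh × £0.20/kWh = £33.23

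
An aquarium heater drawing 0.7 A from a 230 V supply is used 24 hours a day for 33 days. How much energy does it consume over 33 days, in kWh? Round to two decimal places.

Power = 0.7 A × 230 V = 161 W = 0.161 kW
Runtime = 24 h × 33 = 792 h
Energy = 0.161 kW × 792 h = 127.512 kWh ≈ 127.51 kWh

127.51 kWh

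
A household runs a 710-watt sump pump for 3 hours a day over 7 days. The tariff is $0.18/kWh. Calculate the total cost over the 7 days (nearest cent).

$2.68

Runtime = 3 h/day × 7 days = 21 h
Energy = 0.71 kW × 21 h = 14.91 kWh
Cost = 14.91 kWh × $0.18/kWh = $2.68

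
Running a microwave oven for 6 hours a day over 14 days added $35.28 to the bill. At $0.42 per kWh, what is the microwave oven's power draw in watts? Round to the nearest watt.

Energy = $35.28 ÷ $0.42/kWh = 84 kWh
Runtime = 6 h/day × 14 days = 84 h
Power = 84 kWh ÷ 84 h = 1 kW = 1000 W

1000 W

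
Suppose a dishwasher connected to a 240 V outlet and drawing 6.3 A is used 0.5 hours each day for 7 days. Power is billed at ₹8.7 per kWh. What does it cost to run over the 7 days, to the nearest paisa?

Power = 6.3 A × 240 V = 1512 W = 1.512 kW
Runtime = 0.5 h/day × 7 days = 3.5 h
Energy = 1.512 kW × 3.5 h = 5.292 kWh
Cost = 5.292 kWh × ₹8.7/kWh = ₹46.04

₹46.04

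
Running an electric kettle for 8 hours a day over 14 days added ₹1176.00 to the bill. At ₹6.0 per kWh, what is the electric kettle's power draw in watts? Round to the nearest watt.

Energy = ₹1176.00 ÷ ₹6.0/kWh = 196 kWh
Runtime = 8 h/day × 14 days = 112 h
Power = 196 kWh ÷ 112 h = 1.75 kW = 1750 W

1750 W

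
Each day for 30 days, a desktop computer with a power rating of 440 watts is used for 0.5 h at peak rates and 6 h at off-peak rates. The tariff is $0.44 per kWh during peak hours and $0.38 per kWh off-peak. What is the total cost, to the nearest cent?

Peak energy = 0.44 kW × 0.5 h × 30 = 6.6 kWh
Off-peak energy = 0.44 kW × 6 h × 30 = 79.2 kWh
Cost = 6.6 × $0.44 + 79.2 × $0.38 = $2.904 + $30.096 = $33.00

$33.00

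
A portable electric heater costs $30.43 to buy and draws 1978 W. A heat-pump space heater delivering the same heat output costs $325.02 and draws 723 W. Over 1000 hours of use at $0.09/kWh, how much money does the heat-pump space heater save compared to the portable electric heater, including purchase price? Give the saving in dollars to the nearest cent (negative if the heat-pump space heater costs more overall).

-$181.64

portable electric heater: $30.43 + (1978/1000) kW × 1000 h × $0.09 = $30.43 + $178.02 = $208.45
heat-pump space heater: $325.02 + (723/1000) kW × 1000 h × $0.09 = $325.02 + $65.07 = $390.09
Saving = $208.45 − $390.09 = −$181.64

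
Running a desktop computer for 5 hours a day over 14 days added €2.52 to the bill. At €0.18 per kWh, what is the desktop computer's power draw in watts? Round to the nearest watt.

200 W

Energy = €2.52 ÷ €0.18/kWh = 14 kWh
Runtime = 5 h/day × 14 days = 70 h
Power = 14 kWh ÷ 70 h = 0.2 kW = 200 W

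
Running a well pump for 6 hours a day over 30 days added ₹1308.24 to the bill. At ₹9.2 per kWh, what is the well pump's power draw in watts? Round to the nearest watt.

790 W

Energy = ₹1308.24 ÷ ₹9.2/kWh = 142.2 kWh
Runtime = 6 h/day × 30 days = 180 h
Power = 142.2 kWh ÷ 180 h = 0.79 kW = 790 W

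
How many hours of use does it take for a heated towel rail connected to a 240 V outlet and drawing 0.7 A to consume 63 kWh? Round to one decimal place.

Power = 0.7 A × 240 V = 168 W = 0.168 kW
Hours = 63 kWh ÷ 0.168 kW = 375.0 h

375.0 h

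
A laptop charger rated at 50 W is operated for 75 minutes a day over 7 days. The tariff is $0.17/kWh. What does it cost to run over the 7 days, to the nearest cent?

$0.07

Runtime = 75 min × 7 = 525 min = 8.75 h
Energy = 0.05 kW × 8.75 h = 0.4375 kWh
Cost = 0.4375 kWh × $0.17/kWh = $0.07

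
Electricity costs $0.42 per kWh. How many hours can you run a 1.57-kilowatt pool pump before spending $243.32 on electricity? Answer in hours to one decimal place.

Energy available = $243.32 ÷ $0.42/kWh = 579.3333 kWh
Hours = 579.3333 kWh ÷ 1.57 kW = 369.0 h

369.0 h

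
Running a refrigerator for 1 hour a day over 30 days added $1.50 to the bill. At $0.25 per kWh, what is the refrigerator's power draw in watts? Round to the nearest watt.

Energy = $1.50 ÷ $0.25/kWh = 6 kWh
Runtime = 1 h/day × 30 days = 30 h
Power = 6 kWh ÷ 30 h = 0.2 kW = 200 W

200 W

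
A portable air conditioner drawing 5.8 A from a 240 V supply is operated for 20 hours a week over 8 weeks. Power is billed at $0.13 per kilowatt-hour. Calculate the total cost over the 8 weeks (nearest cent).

Power = 5.8 A × 240 V = 1392 W = 1.392 kW
Runtime = 20 h/week × 8 weeks = 160 h
Energy = 1.392 kW × 160 h = 222.72 kWh
Cost = 222.72 kWh × $0.13/kWh = $28.95

$28.95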